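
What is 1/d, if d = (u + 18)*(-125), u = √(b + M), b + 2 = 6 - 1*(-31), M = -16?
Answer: -18/38125 + √19/38125 ≈ -0.00035780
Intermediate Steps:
b = 35 (b = -2 + (6 - 1*(-31)) = -2 + (6 + 31) = -2 + 37 = 35)
u = √19 (u = √(35 - 16) = √19 ≈ 4.3589)
d = -2250 - 125*√19 (d = (√19 + 18)*(-125) = (18 + √19)*(-125) = -2250 - 125*√19 ≈ -2794.9)
1/d = 1/(-2250 - 125*√19)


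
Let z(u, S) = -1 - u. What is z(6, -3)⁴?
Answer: 2401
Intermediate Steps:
z(6, -3)⁴ = (-1 - 1*6)⁴ = (-1 - 6)⁴ = (-7)⁴ = 2401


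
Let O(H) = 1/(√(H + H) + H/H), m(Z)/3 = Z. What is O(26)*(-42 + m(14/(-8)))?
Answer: 63/68 - 63*√13/34 ≈ -5.7544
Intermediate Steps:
m(Z) = 3*Z
O(H) = 1/(1 + √2*√H) (O(H) = 1/(√(2*H) + 1) = 1/(√2*√H + 1) = 1/(1 + √2*√H))
O(26)*(-42 + m(14/(-8))) = (26/(26 + √2*26^(3/2)))*(-42 + 3*(14/(-8))) = (26/(26 + √2*(26*√26)))*(-42 + 3*(14*(-⅛))) = (26/(26 + 52*√13))*(-42 + 3*(-7/4)) = (26/(26 + 52*√13))*(-42 - 21/4) = (26/(26 + 52*√13))*(-189/4) = -2457/(2*(26 + 52*√13))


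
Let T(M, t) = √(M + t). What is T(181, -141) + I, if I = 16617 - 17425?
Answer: -808 + 2*√10 ≈ -801.68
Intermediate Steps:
I = -808
T(181, -141) + I = √(181 - 141) - 808 = √40 - 808 = 2*√10 - 808 = -808 + 2*√10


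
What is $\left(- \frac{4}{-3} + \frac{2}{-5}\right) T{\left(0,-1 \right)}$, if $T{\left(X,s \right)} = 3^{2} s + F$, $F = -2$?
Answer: $- \frac{154}{15} \approx -10.267$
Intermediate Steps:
$T{\left(X,s \right)} = -2 + 9 s$ ($T{\left(X,s \right)} = 3^{2} s - 2 = 9 s - 2 = -2 + 9 s$)
$\left(- \frac{4}{-3} + \frac{2}{-5}\right) T{\left(0,-1 \right)} = \left(- \frac{4}{-3} + \frac{2}{-5}\right) \left(-2 + 9 \left(-1\right)\right) = \left(\left(-4\right) \left(- \frac{1}{3}\right) + 2 \left(- \frac{1}{5}\right)\right) \left(-2 - 9\right) = \left(\frac{4}{3} - \frac{2}{5}\right) \left(-11\right) = \frac{14}{15} \left(-11\right) = - \frac{154}{15}$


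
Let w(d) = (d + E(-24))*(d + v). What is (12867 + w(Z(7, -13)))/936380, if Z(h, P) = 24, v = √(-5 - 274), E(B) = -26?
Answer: 12819/936380 - 3*I*√31/468190 ≈ 0.01369 - 3.5676e-5*I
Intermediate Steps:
v = 3*I*√31 (v = √(-279) = 3*I*√31 ≈ 16.703*I)
w(d) = (-26 + d)*(d + 3*I*√31) (w(d) = (d - 26)*(d + 3*I*√31) = (-26 + d)*(d + 3*I*√31))
(12867 + w(Z(7, -13)))/936380 = (12867 + (24² - 26*24 - 78*I*√31 + 3*I*24*√31))/936380 = (12867 + (576 - 624 - 78*I*√31 + 72*I*√31))*(1/936380) = (12867 + (-48 - 6*I*√31))*(1/936380) = (12819 - 6*I*√31)*(1/936380) = 12819/936380 - 3*I*√31/468190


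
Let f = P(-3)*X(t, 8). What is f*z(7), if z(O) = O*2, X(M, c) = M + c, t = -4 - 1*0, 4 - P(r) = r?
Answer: 392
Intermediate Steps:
P(r) = 4 - r
t = -4 (t = -4 + 0 = -4)
z(O) = 2*O
f = 28 (f = (4 - 1*(-3))*(-4 + 8) = (4 + 3)*4 = 7*4 = 28)
f*z(7) = 28*(2*7) = 28*14 = 392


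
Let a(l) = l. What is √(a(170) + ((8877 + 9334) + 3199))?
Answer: 2*√5395 ≈ 146.90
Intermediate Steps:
√(a(170) + ((8877 + 9334) + 3199)) = √(170 + ((8877 + 9334) + 3199)) = √(170 + (18211 + 3199)) = √(170 + 21410) = √21580 = 2*√5395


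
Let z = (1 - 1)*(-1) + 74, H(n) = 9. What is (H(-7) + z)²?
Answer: 6889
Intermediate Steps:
z = 74 (z = 0*(-1) + 74 = 0 + 74 = 74)
(H(-7) + z)² = (9 + 74)² = 83² = 6889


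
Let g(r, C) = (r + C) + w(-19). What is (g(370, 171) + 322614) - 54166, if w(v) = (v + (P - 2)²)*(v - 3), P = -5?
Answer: 268329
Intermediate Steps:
w(v) = (-3 + v)*(49 + v) (w(v) = (v + (-5 - 2)²)*(v - 3) = (v + (-7)²)*(-3 + v) = (v + 49)*(-3 + v) = (49 + v)*(-3 + v) = (-3 + v)*(49 + v))
g(r, C) = -660 + C + r (g(r, C) = (r + C) + (-147 + (-19)² + 46*(-19)) = (C + r) + (-147 + 361 - 874) = (C + r) - 660 = -660 + C + r)
(g(370, 171) + 322614) - 54166 = ((-660 + 171 + 370) + 322614) - 54166 = (-119 + 322614) - 54166 = 322495 - 54166 = 268329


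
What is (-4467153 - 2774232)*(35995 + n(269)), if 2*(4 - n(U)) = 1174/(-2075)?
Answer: -108184136863824/415 ≈ -2.6068e+11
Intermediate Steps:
n(U) = 8887/2075 (n(U) = 4 - 587/(-2075) = 4 - 587*(-1)/2075 = 4 - ½*(-1174/2075) = 4 + 587/2075 = 8887/2075)
(-4467153 - 2774232)*(35995 + n(269)) = (-4467153 - 2774232)*(35995 + 8887/2075) = -7241385*74698512/2075 = -108184136863824/415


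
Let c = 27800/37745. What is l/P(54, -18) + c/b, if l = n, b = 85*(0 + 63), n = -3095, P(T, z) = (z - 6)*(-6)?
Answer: -2780316653/129359664 ≈ -21.493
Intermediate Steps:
P(T, z) = 36 - 6*z (P(T, z) = (-6 + z)*(-6) = 36 - 6*z)
b = 5355 (b = 85*63 = 5355)
l = -3095
c = 5560/7549 (c = 27800*(1/37745) = 5560/7549 ≈ 0.73652)
l/P(54, -18) + c/b = -3095/(36 - 6*(-18)) + (5560/7549)/5355 = -3095/(36 + 108) + (5560/7549)*(1/5355) = -3095/144 + 1112/8084979 = -2780316653/129359664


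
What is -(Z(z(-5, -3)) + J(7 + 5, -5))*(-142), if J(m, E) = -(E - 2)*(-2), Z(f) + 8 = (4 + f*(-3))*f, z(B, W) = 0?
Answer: -3124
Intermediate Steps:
Z(f) = -8 + f*(4 - 3*f) (Z(f) = -8 + (4 + f*(-3))*f = -8 + (4 - 3*f)*f = -8 + f*(4 - 3*f))
J(m, E) = -4 + 2*E (J(m, E) = -(-2 + E)*(-2) = -(4 - 2*E) = -4 + 2*E)
-(Z(z(-5, -3)) + J(7 + 5, -5))*(-142) = -((-8 - 3*0² + 4*0) + (-4 + 2*(-5)))*(-142) = -((-8 - 3*0 + 0) + (-4 - 10))*(-142) = -((-8 + 0 + 0) - 14)*(-142) = -(-8 - 14)*(-142) = -(-22)*(-142) = -1*3124 = -3124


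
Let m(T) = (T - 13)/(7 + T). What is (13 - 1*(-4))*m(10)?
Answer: -3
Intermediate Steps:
m(T) = (-13 + T)/(7 + T)
(13 - 1*(-4))*m(10) = (13 - 1*(-4))*((-13 + 10)/(7 + 10)) = (13 + 4)*(-3/17) = 17*((1/17)*(-3)) = 17*(-3/17) = -3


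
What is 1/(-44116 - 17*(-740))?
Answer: -1/31536 ≈ -3.1710e-5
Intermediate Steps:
1/(-44116 - 17*(-740)) = 1/(-44116 - 1*(-12580)) = 1/(-44116 + 12580) = 1/(-31536) = -1/31536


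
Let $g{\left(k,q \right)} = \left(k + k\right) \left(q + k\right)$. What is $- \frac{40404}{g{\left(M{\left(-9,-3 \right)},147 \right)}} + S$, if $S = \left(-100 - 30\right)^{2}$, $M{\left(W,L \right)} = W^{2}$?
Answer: $\frac{52014833}{3078} \approx 16899.0$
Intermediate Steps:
$g{\left(k,q \right)} = 2 k \left(k + q\right)$
$S = 16900$ ($S = \left(-130\right)^{2} = 16900$)
$- \frac{40404}{g{\left(M{\left(-9,-3 \right)},147 \right)}} + S = - \frac{40404}{2 \left(-9\right)^{2} \left(\left(-9\right)^{2} + 147\right)} + 16900 = - \frac{40404}{2 \cdot 81 \left(81 + 147\right)} + 16900 = - \frac{40404}{2 \cdot 81 \cdot 228} + 16900 = - \frac{40404}{36936} + 16900 = \left(-40404\right) \frac{1}{36936} + 16900 = - \frac{3367}{3078} + 16900 = \frac{52014833}{3078}$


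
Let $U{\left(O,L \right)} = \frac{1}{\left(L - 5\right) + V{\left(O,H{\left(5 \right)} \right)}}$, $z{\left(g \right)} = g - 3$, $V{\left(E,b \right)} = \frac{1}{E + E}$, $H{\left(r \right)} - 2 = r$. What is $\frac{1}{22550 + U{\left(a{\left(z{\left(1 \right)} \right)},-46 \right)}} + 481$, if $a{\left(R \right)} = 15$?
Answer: $\frac{16584362049}{34478920} \approx 481.0$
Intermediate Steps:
$H{\left(r \right)} = 2 + r$
$V{\left(E,b \right)} = \frac{1}{2 E}$
$z{\left(g \right)} = -3 + g$
$U{\left(O,L \right)} = \frac{1}{-5 + L + \frac{1}{2 O}}$ ($U{\left(O,L \right)} = \frac{1}{\left(L - 5\right) + \frac{1}{2 O}} = \frac{1}{\left(-5 + L\right) + \frac{1}{2 O}} = \frac{1}{-5 + L + \frac{1}{2 O}}$)
$\frac{1}{22550 + U{\left(a{\left(z{\left(1 \right)} \right)},-46 \right)}} + 481 = \frac{1}{22550 + 2 \cdot 15 \frac{1}{1 + 2 \cdot 15 \left(-5 - 46\right)}} + 481 = \frac{1}{22550 + 2 \cdot 15 \frac{1}{1 + 2 \cdot 15 \left(-51\right)}} + 481 = \frac{1}{22550 + 2 \cdot 15 \frac{1}{1 - 1530}} + 481 = \frac{1}{22550 + 2 \cdot 15 \frac{1}{-1529}} + 481 = \frac{1}{22550 + 2 \cdot 15 \left(- \frac{1}{1529}\right)} + 481 = \frac{1}{22550 - \frac{30}{1529}} + 481 = \frac{1}{\frac{34478920}{1529}} + 481 = \frac{1529}{34478920} + 481 = \frac{16584362049}{34478920}$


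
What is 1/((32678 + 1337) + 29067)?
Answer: 1/63082 ≈ 1.5852e-5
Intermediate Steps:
1/((32678 + 1337) + 29067) = 1/(34015 + 29067) = 1/63082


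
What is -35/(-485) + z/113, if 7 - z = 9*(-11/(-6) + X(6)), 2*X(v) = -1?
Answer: 306/10961 ≈ 0.027917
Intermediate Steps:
X(v) = -½ (X(v) = (½)*(-1) = -½)
z = -5 (z = 7 - 9*(-11/(-6) - ½) = 7 - 9*(-11*(-⅙) - ½) = 7 - 9*(11/6 - ½) = 7 - 9*4/3 = 7 - 1*12 = 7 - 12 = -5)
-35/(-485) + z/113 = -35/(-485) - 5/113 = -35*(-1/485) - 5*1/113 = 7/97 - 5/113 = 306/10961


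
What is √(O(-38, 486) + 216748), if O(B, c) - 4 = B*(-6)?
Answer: 2*√54245 ≈ 465.81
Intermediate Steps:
O(B, c) = 4 - 6*B (O(B, c) = 4 + B*(-6) = 4 - 6*B)
√(O(-38, 486) + 216748) = √((4 - 6*(-38)) + 216748) = √((4 + 228) + 216748) = √(232 + 216748) = √216980 = 2*√54245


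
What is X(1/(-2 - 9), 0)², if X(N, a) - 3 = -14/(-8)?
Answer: 361/16 ≈ 22.563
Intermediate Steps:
X(N, a) = 19/4 (X(N, a) = 3 - 14/(-8) = 3 - 14*(-⅛) = 3 + 7/4 = 19/4)
X(1/(-2 - 9), 0)² = (19/4)² = 361/16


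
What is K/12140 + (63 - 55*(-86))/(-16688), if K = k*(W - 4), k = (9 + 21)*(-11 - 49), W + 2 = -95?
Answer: 148784569/10129616 ≈ 14.688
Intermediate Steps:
W = -97 (W = -2 - 95 = -97)
k = -1800 (k = 30*(-60) = -1800)
K = 181800 (K = -1800*(-97 - 4) = -1800*(-101) = 181800)
K/12140 + (63 - 55*(-86))/(-16688) = 181800/12140 + (63 - 55*(-86))/(-16688) = 181800*(1/12140) + (63 + 4730)*(-1/16688) = 9090/607 + 4793*(-1/16688) = 9090/607 - 4793/16688 = 148784569/10129616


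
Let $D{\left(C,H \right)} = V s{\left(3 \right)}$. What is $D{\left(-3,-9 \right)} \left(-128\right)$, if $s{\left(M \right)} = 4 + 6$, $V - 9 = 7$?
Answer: $-20480$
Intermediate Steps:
$V = 16$ ($V = 9 + 7 = 16$)
$s{\left(M \right)} = 10$
$D{\left(C,H \right)} = 160$ ($D{\left(C,H \right)} = 16 \cdot 10 = 160$)
$D{\left(-3,-9 \right)} \left(-128\right) = 160 \left(-128\right) = -20480$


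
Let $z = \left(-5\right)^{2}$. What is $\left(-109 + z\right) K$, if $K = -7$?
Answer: $588$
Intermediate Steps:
$z = 25$
$\left(-109 + z\right) K = \left(-109 + 25\right) \left(-7\right) = \left(-84\right) \left(-7\right) = 588$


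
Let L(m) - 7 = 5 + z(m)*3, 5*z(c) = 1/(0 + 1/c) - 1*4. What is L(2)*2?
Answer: 108/5 ≈ 21.600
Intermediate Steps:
z(c) = -⅘ + c/5 (z(c) = (1/(0 + 1/c) - 1*4)/5 = (1/(1/c) - 4)/5 = (c - 4)/5 = (-4 + c)/5 = -⅘ + c/5)
L(m) = 48/5 + 3*m/5 (L(m) = 7 + (5 + (-⅘ + m/5)*3) = 7 + (5 + (-12/5 + 3*m/5)) = 7 + (13/5 + 3*m/5) = 48/5 + 3*m/5)
L(2)*2 = (48/5 + (⅗)*2)*2 = (48/5 + 6/5)*2 = (54/5)*2 = 108/5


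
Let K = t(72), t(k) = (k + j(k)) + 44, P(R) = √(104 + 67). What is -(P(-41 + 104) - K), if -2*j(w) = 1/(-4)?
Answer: 929/8 - 3*√19 ≈ 103.05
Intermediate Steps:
j(w) = ⅛ (j(w) = -½/(-4) = -½*(-¼) = ⅛)
P(R) = 3*√19 (P(R) = √171 = 3*√19)
t(k) = 353/8 + k (t(k) = (k + ⅛) + 44 = (⅛ + k) + 44 = 353/8 + k)
K = 929/8 (K = 353/8 + 72 = 929/8 ≈ 116.13)
-(P(-41 + 104) - K) = -(3*√19 - 1*929/8) = -(3*√19 - 929/8) = -(-929/8 + 3*√19) = 929/8 - 3*√19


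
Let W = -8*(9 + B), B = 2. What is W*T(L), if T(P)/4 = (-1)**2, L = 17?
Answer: -352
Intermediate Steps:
T(P) = 4 (T(P) = 4*(-1)**2 = 4*1 = 4)
W = -88 (W = -8*(9 + 2) = -8*11 = -88)
W*T(L) = -88*4 = -352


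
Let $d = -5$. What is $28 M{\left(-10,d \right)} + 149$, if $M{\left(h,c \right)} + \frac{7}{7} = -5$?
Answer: $-19$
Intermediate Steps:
$M{\left(h,c \right)} = -6$ ($M{\left(h,c \right)} = -1 - 5 = -6$)
$28 M{\left(-10,d \right)} + 149 = 28 \left(-6\right) + 149 = -168 + 149 = -19$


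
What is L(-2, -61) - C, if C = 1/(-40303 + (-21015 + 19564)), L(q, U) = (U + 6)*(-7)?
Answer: 16075291/41754 ≈ 385.00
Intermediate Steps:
L(q, U) = -42 - 7*U (L(q, U) = (6 + U)*(-7) = -42 - 7*U)
C = -1/41754 (C = 1/(-40303 - 1451) = 1/(-41754) = -1/41754 ≈ -2.3950e-5)
L(-2, -61) - C = (-42 - 7*(-61)) - 1*(-1/41754) = (-42 + 427) + 1/41754 = 385 + 1/41754 = 16075291/41754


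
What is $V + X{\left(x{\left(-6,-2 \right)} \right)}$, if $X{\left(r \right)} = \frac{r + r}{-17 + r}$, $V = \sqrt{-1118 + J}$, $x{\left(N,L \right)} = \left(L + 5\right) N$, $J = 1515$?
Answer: $\frac{36}{35} + \sqrt{397} \approx 20.953$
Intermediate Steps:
$x{\left(N,L \right)} = N \left(5 + L\right)$ ($x{\left(N,L \right)} = \left(5 + L\right) N = N \left(5 + L\right)$)
$V = \sqrt{397}$ ($V = \sqrt{-1118 + 1515} = \sqrt{397} \approx 19.925$)
$X{\left(r \right)} = \frac{2 r}{-17 + r}$
$V + X{\left(x{\left(-6,-2 \right)} \right)} = \sqrt{397} + \frac{2 \left(- 6 \left(5 - 2\right)\right)}{-17 - 6 \left(5 - 2\right)} = \sqrt{397} + \frac{2 \left(\left(-6\right) 3\right)}{-17 - 18} = \sqrt{397} + 2 \left(-18\right) \frac{1}{-17 - 18} = \sqrt{397} + 2 \left(-18\right) \frac{1}{-35} = \sqrt{397} + 2 \left(-18\right) \left(- \frac{1}{35}\right) = \sqrt{397} + \frac{36}{35} = \frac{36}{35} + \sqrt{397}$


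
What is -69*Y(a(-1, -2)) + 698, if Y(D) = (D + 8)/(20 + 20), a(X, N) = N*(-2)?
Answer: 6773/10 ≈ 677.30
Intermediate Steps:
a(X, N) = -2*N
Y(D) = 1/5 + D/40 (Y(D) = (8 + D)/40 = (8 + D)*(1/40) = 1/5 + D/40)
-69*Y(a(-1, -2)) + 698 = -69*(1/5 + (-2*(-2))/40) + 698 = -69*(1/5 + (1/40)*4) + 698 = -69*(1/5 + 1/10) + 698 = -69*3/10 + 698 = -207/10 + 698 = 6773/10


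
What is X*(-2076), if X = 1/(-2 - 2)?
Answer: 519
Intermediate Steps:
X = -1/4 (X = 1/(-4) = -1/4 ≈ -0.25000)
X*(-2076) = -1/4*(-2076) = 519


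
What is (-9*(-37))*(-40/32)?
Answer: -1665/4 ≈ -416.25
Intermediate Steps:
(-9*(-37))*(-40/32) = 333*(-40*1/32) = 333*(-5/4) = -1665/4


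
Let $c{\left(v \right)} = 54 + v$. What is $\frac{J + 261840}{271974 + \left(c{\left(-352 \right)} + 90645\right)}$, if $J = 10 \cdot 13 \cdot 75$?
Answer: $\frac{271590}{362321} \approx 0.74958$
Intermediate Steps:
$J = 9750$ ($J = 130 \cdot 75 = 9750$)
$\frac{J + 261840}{271974 + \left(c{\left(-352 \right)} + 90645\right)} = \frac{9750 + 261840}{271974 + \left(\left(54 - 352\right) + 90645\right)} = \frac{271590}{271974 + \left(-298 + 90645\right)} = \frac{271590}{271974 + 90347} = \frac{271590}{362321}$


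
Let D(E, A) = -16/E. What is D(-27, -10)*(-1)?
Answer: -16/27 ≈ -0.59259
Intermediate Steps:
D(-27, -10)*(-1) = -16/(-27)*(-1) = -16*(-1/27)*(-1) = (16/27)*(-1) = -16/27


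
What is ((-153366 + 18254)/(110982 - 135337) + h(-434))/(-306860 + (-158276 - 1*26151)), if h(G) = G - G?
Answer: -135112/11965294885 ≈ -1.1292e-5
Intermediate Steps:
h(G) = 0
((-153366 + 18254)/(110982 - 135337) + h(-434))/(-306860 + (-158276 - 1*26151)) = ((-153366 + 18254)/(110982 - 135337) + 0)/(-306860 + (-158276 - 1*26151)) = (-135112/(-24355) + 0)/(-306860 + (-158276 - 26151)) = (-135112*(-1/24355) + 0)/(-306860 - 184427) = (135112/24355 + 0)/(-491287) = (135112/24355)*(-1/491287) = -135112/11965294885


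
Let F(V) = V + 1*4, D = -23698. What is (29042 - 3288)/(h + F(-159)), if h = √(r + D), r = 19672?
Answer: -3991870/28051 - 25754*I*√4026/28051 ≈ -142.31 - 58.255*I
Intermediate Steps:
h = I*√4026 (h = √(19672 - 23698) = √(-4026) = I*√4026 ≈ 63.451*I)
F(V) = 4 + V (F(V) = V + 4 = 4 + V)
(29042 - 3288)/(h + F(-159)) = (29042 - 3288)/(I*√4026 + (4 - 159)) = 25754/(I*√4026 - 155) = 25754/(-155 + I*√4026)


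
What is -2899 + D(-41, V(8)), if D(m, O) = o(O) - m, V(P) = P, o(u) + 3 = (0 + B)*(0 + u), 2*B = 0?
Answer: -2861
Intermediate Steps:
B = 0 (B = (½)*0 = 0)
o(u) = -3 (o(u) = -3 + (0 + 0)*(0 + u) = -3 + 0*u = -3 + 0 = -3)
D(m, O) = -3 - m
-2899 + D(-41, V(8)) = -2899 + (-3 - 1*(-41)) = -2899 + (-3 + 41) = -2899 + 38 = -2861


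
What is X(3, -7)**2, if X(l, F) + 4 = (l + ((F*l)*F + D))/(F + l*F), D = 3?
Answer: 70225/784 ≈ 89.573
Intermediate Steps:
X(l, F) = -4 + (3 + l + l*F**2)/(F + F*l) (X(l, F) = -4 + (l + ((F*l)*F + 3))/(F + l*F) = -4 + (l + (l*F**2 + 3))/(F + F*l) = -4 + (l + (3 + l*F**2))/(F + F*l) = -4 + (3 + l + l*F**2)/(F + F*l))
X(3, -7)**2 = ((3 + 3 - 4*(-7) + 3*(-7)**2 - 4*(-7)*3)/((-7)*(1 + 3)))**2 = (-1/7*(3 + 3 + 28 + 3*49 + 84)/4)**2 = (-1/7*1/4*(3 + 3 + 28 + 147 + 84))**2 = (-1/7*1/4*265)**2 = (-265/28)**2 = 70225/784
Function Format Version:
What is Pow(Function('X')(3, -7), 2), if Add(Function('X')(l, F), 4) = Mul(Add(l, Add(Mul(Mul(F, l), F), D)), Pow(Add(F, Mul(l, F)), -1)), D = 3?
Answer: Rational(70225, 784) ≈ 89.573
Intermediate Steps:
Function('X')(l, F) = Add(-4, Mul(Pow(Add(F, Mul(F, l)), -1), Add(3, l, Mul(l, Pow(F, 2))))) (Function('X')(l, F) = Add(-4, Mul(Add(l, Add(Mul(Mul(F, l), F), 3)), Pow(Add(F, Mul(l, F)), -1))) = Add(-4, Mul(Add(l, Add(Mul(l, Pow(F, 2)), 3)), Pow(Add(F, Mul(F, l)), -1))) = Add(-4, Mul(Add(l, Add(3, Mul(l, Pow(F, 2)))), Pow(Add(F, Mul(F, l)), -1))) = Add(-4, Mul(Add(3, l, Mul(l, Pow(F, 2))), Pow(Add(F, Mul(F, l)), -1))) = Add(-4, Mul(Pow(Add(F, Mul(F, l)), -1), Add(3, l, Mul(l, Pow(F, 2))))))
Pow(Function('X')(3, -7), 2) = Pow(Mul(Pow(-7, -1), Pow(Add(1, 3), -1), Add(3, 3, Mul(-4, -7), Mul(3, Pow(-7, 2)), Mul(-4, -7, 3))), 2) = Pow(Mul(Rational(-1, 7), Pow(4, -1), Add(3, 3, 28, Mul(3, 49), 84)), 2) = Pow(Mul(Rational(-1, 7), Rational(1, 4), Add(3, 3, 28, 147, 84)), 2) = Pow(Mul(Rational(-1, 7), Rational(1, 4), 265), 2) = Pow(Rational(-265, 28), 2) = Rational(70225, 784)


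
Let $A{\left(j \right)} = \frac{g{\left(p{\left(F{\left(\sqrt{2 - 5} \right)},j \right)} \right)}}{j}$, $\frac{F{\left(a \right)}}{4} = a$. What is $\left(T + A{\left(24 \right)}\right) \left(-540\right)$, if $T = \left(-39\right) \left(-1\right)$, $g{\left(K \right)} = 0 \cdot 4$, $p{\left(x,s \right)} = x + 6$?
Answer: $-21060$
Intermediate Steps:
$F{\left(a \right)} = 4 a$
$p{\left(x,s \right)} = 6 + x$
$g{\left(K \right)} = 0$
$A{\left(j \right)} = 0$ ($A{\left(j \right)} = \frac{0}{j} = 0$)
$T = 39$
$\left(T + A{\left(24 \right)}\right) \left(-540\right) = \left(39 + 0\right) \left(-540\right) = 39 \left(-540\right) = -21060$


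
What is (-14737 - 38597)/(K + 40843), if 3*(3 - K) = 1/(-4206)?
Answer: -672968412/515394829 ≈ -1.3057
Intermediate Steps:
K = 37855/12618 (K = 3 - 1/3/(-4206) = 3 - 1/3*(-1/4206) = 3 + 1/12618 = 37855/12618 ≈ 3.0001)
(-14737 - 38597)/(K + 40843) = (-14737 - 38597)/(37855/12618 + 40843) = -53334/515394829/12618 = -53334*12618/515394829 = -672968412/515394829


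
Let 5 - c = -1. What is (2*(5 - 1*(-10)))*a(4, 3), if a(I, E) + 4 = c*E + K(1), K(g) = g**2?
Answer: 450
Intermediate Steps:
c = 6 (c = 5 - 1*(-1) = 5 + 1 = 6)
a(I, E) = -3 + 6*E (a(I, E) = -4 + (6*E + 1**2) = -4 + (6*E + 1) = -4 + (1 + 6*E) = -3 + 6*E)
(2*(5 - 1*(-10)))*a(4, 3) = (2*(5 - 1*(-10)))*(-3 + 6*3) = (2*(5 + 10))*(-3 + 18) = (2*15)*15 = 30*15 = 450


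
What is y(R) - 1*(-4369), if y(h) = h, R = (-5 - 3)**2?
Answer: 4433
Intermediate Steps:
R = 64 (R = (-8)**2 = 64)
y(R) - 1*(-4369) = 64 - 1*(-4369) = 64 + 4369 = 4433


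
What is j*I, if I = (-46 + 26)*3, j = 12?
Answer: -720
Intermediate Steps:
I = -60 (I = -20*3 = -60)
j*I = 12*(-60) = -720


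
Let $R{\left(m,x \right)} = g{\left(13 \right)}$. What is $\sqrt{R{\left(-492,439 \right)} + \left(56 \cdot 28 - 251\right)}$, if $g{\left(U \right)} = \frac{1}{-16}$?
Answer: $\frac{\sqrt{21071}}{4} \approx 36.29$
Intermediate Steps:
$g{\left(U \right)} = - \frac{1}{16}$
$R{\left(m,x \right)} = - \frac{1}{16}$
$\sqrt{R{\left(-492,439 \right)} + \left(56 \cdot 28 - 251\right)} = \sqrt{- \frac{1}{16} + \left(56 \cdot 28 - 251\right)} = \sqrt{- \frac{1}{16} + \left(1568 - 251\right)} = \sqrt{- \frac{1}{16} + 1317} = \sqrt{\frac{21071}{16}} = \frac{\sqrt{21071}}{4}$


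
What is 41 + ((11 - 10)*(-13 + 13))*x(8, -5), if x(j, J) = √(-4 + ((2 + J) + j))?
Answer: 41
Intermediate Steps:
x(j, J) = √(-2 + J + j) (x(j, J) = √(-4 + (2 + J + j)) = √(-2 + J + j))
41 + ((11 - 10)*(-13 + 13))*x(8, -5) = 41 + ((11 - 10)*(-13 + 13))*√(-2 - 5 + 8) = 41 + (1*0)*√1 = 41 + 0*1 = 41 + 0 = 41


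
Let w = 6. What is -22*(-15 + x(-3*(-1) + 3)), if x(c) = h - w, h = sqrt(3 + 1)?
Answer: 418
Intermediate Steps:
h = 2 (h = sqrt(4) = 2)
x(c) = -4 (x(c) = 2 - 1*6 = 2 - 6 = -4)
-22*(-15 + x(-3*(-1) + 3)) = -22*(-15 - 4) = -22*(-19) = 418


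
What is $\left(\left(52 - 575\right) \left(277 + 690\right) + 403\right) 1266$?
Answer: $-639757908$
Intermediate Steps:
$\left(\left(52 - 575\right) \left(277 + 690\right) + 403\right) 1266 = \left(\left(52 - 575\right) 967 + 403\right) 1266 = \left(\left(-523\right) 967 + 403\right) 1266 = \left(-505741 + 403\right) 1266 = \left(-505338\right) 1266 = -639757908$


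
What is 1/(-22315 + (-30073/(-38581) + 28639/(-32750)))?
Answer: -1263527750/28195741771759 ≈ -4.4813e-5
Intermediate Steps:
1/(-22315 + (-30073/(-38581) + 28639/(-32750))) = 1/(-22315 + (-30073*(-1/38581) + 28639*(-1/32750))) = 1/(-22315 + (30073/38581 - 28639/32750)) = 1/(-22315 - 120030509/1263527750) = 1/(-28195741771759/1263527750) = -1263527750/28195741771759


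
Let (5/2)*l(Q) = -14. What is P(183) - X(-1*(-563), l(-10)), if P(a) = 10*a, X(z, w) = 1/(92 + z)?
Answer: 1198649/655 ≈ 1830.0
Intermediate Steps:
l(Q) = -28/5 (l(Q) = (2/5)*(-14) = -28/5)
P(183) - X(-1*(-563), l(-10)) = 10*183 - 1/(92 - 1*(-563)) = 1830 - 1/(92 + 563) = 1830 - 1/655 = 1198649/655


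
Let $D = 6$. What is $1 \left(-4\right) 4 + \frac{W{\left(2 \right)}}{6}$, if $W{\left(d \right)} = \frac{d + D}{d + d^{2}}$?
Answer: $- \frac{142}{9} \approx -15.778$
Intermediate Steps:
$W{\left(d \right)} = \frac{6 + d}{d + d^{2}}$ ($W{\left(d \right)} = \frac{d + 6}{d + d^{2}} = \frac{6 + d}{d + d^{2}}$)
$1 \left(-4\right) 4 + \frac{W{\left(2 \right)}}{6} = 1 \left(-4\right) 4 + \frac{\frac{1}{2} \frac{1}{1 + 2} \left(6 + 2\right)}{6} = \left(-4\right) 4 + \frac{\frac{1}{2} \cdot \frac{1}{3} \cdot 8}{6} = -16 + \frac{\frac{1}{2} \cdot \frac{1}{3} \cdot 8}{6} = -16 + \frac{1}{6} \cdot \frac{4}{3} = -16 + \frac{2}{9} = - \frac{142}{9}$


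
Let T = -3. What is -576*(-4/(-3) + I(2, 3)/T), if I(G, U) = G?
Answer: -384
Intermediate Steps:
-576*(-4/(-3) + I(2, 3)/T) = -576*(-4/(-3) + 2/(-3)) = -576*(-4*(-⅓) + 2*(-⅓)) = -576*(4/3 - ⅔) = -576*⅔ = -384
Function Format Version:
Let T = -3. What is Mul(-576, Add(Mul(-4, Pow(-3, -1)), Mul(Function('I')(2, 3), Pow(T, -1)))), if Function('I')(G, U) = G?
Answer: -384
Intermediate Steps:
Mul(-576, Add(Mul(-4, Pow(-3, -1)), Mul(Function('I')(2, 3), Pow(T, -1)))) = Mul(-576, Add(Mul(-4, Pow(-3, -1)), Mul(2, Pow(-3, -1)))) = Mul(-576, Add(Mul(-4, Rational(-1, 3)), Mul(2, Rational(-1, 3)))) = Mul(-576, Add(Rational(4, 3), Rational(-2, 3))) = Mul(-576, Rational(2, 3)) = -384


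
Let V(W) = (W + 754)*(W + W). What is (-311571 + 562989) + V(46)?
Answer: 325018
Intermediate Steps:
V(W) = 2*W*(754 + W) (V(W) = (754 + W)*(2*W) = 2*W*(754 + W))
(-311571 + 562989) + V(46) = (-311571 + 562989) + 2*46*(754 + 46) = 251418 + 2*46*800 = 251418 + 73600 = 325018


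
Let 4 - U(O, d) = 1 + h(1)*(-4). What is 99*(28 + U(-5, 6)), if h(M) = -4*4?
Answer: -3267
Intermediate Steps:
h(M) = -16
U(O, d) = -61 (U(O, d) = 4 - (1 - 16*(-4)) = 4 - (1 + 64) = 4 - 1*65 = 4 - 65 = -61)
99*(28 + U(-5, 6)) = 99*(28 - 61) = 99*(-33) = -3267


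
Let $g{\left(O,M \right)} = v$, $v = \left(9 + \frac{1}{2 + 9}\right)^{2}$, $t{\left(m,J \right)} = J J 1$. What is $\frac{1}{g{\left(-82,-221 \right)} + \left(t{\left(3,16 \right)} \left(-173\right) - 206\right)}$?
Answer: $- \frac{121}{5373774} \approx -2.2517 \cdot 10^{-5}$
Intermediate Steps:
$t{\left(m,J \right)} = J^{2}$ ($t{\left(m,J \right)} = J^{2} \cdot 1 = J^{2}$)
$v = \frac{10000}{121}$ ($v = \left(9 + \frac{1}{11}\right)^{2} = \left(\frac{100}{11}\right)^{2} = \frac{10000}{121} \approx 82.645$)
$g{\left(O,M \right)} = \frac{10000}{121}$
$\frac{1}{g{\left(-82,-221 \right)} + \left(t{\left(3,16 \right)} \left(-173\right) - 206\right)} = \frac{1}{\frac{10000}{121} + \left(16^{2} \left(-173\right) - 206\right)} = \frac{1}{\frac{10000}{121} + \left(256 \left(-173\right) - 206\right)} = \frac{1}{\frac{10000}{121} - 44494} = \frac{1}{- \frac{5373774}{121}} = - \frac{121}{5373774}$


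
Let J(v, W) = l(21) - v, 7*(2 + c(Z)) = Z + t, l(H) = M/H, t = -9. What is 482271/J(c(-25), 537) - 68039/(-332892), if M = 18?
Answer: 6937115915/110964 ≈ 62517.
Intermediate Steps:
l(H) = 18/H
c(Z) = -23/7 + Z/7 (c(Z) = -2 + (Z - 9)/7 = -2 + (-9 + Z)/7 = -2 + (-9/7 + Z/7) = -23/7 + Z/7)
J(v, W) = 6/7 - v (J(v, W) = 18/21 - v = 18*(1/21) - v = 6/7 - v)
482271/J(c(-25), 537) - 68039/(-332892) = 482271/(6/7 - (-23/7 + (⅐)*(-25))) - 68039/(-332892) = 482271/(6/7 - (-23/7 - 25/7)) - 68039*(-1/332892) = 482271/(6/7 - 1*(-48/7)) + 68039/332892 = 482271/(6/7 + 48/7) + 68039/332892 = 482271/(54/7) + 68039/332892 = 482271*(7/54) + 68039/332892 = 1125299/18 + 68039/332892 = 6937115915/110964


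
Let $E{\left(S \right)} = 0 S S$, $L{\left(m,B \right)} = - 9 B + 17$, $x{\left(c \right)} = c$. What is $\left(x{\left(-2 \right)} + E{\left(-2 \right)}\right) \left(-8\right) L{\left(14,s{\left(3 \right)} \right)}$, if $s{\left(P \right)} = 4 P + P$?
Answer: $-1888$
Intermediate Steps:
$s{\left(P \right)} = 5 P$
$L{\left(m,B \right)} = 17 - 9 B$
$E{\left(S \right)} = 0$ ($E{\left(S \right)} = 0 S = 0$)
$\left(x{\left(-2 \right)} + E{\left(-2 \right)}\right) \left(-8\right) L{\left(14,s{\left(3 \right)} \right)} = \left(-2 + 0\right) \left(-8\right) \left(17 - 9 \cdot 5 \cdot 3\right) = \left(-2\right) \left(-8\right) \left(17 - 135\right) = 16 \left(17 - 135\right) = 16 \left(-118\right) = -1888$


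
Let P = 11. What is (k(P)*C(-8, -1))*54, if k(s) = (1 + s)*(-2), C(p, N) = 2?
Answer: -2592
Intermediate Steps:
k(s) = -2 - 2*s
(k(P)*C(-8, -1))*54 = ((-2 - 2*11)*2)*54 = ((-2 - 22)*2)*54 = -24*2*54 = -48*54 = -2592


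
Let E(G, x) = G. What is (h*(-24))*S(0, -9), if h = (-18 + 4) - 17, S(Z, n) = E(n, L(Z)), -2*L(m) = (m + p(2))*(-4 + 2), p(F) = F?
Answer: -6696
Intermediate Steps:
L(m) = 2 + m (L(m) = -(m + 2)*(-4 + 2)/2 = -(2 + m)*(-2)/2 = -(-4 - 2*m)/2 = 2 + m)
S(Z, n) = n
h = -31 (h = -14 - 17 = -31)
(h*(-24))*S(0, -9) = -31*(-24)*(-9) = 744*(-9) = -6696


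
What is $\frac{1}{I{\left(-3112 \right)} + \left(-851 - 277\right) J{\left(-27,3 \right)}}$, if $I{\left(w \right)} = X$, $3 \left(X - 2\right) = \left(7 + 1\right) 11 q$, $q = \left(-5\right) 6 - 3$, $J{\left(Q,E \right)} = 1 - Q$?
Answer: $- \frac{1}{32550} \approx -3.0722 \cdot 10^{-5}$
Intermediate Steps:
$q = -33$ ($q = -30 - 3 = -33$)
$X = -966$ ($X = 2 + \frac{\left(7 + 1\right) 11 \left(-33\right)}{3} = 2 + \frac{8 \cdot 11 \left(-33\right)}{3} = 2 + \frac{88 \left(-33\right)}{3} = 2 + \frac{1}{3} \left(-2904\right) = 2 - 968 = -966$)
$I{\left(w \right)} = -966$
$\frac{1}{I{\left(-3112 \right)} + \left(-851 - 277\right) J{\left(-27,3 \right)}} = \frac{1}{-966 + \left(-851 - 277\right) \left(1 - -27\right)} = \frac{1}{-966 - 1128 \left(1 + 27\right)} = \frac{1}{-966 - 31584} = \frac{1}{-32550} = - \frac{1}{32550}$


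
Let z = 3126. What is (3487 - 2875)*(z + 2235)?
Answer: 3280932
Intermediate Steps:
(3487 - 2875)*(z + 2235) = (3487 - 2875)*(3126 + 2235) = 612*5361 = 3280932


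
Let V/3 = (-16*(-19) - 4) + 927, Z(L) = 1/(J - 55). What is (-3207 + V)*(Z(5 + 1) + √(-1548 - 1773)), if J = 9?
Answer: -237/23 + 4266*I*√41 ≈ -10.304 + 27316.0*I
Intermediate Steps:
Z(L) = -1/46 (Z(L) = 1/(9 - 55) = 1/(-46) = -1/46)
V = 3681 (V = 3*((-16*(-19) - 4) + 927) = 3*((304 - 4) + 927) = 3*(300 + 927) = 3*1227 = 3681)
(-3207 + V)*(Z(5 + 1) + √(-1548 - 1773)) = (-3207 + 3681)*(-1/46 + √(-1548 - 1773)) = 474*(-1/46 + √(-3321)) = 474*(-1/46 + 9*I*√41) = -237/23 + 4266*I*√41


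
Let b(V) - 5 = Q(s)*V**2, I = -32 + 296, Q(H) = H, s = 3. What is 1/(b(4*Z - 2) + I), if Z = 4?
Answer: 1/857 ≈ 0.0011669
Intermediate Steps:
I = 264
b(V) = 5 + 3*V**2
1/(b(4*Z - 2) + I) = 1/((5 + 3*(4*4 - 2)**2) + 264) = 1/((5 + 3*(16 - 2)**2) + 264) = 1/((5 + 3*14**2) + 264) = 1/((5 + 3*196) + 264) = 1/((5 + 588) + 264) = 1/(593 + 264) = 1/857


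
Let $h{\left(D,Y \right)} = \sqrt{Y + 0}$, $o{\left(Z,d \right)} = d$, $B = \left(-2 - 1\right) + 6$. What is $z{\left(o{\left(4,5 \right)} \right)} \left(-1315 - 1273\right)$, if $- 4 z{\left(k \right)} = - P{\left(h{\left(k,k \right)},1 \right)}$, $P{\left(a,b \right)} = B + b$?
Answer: $-2588$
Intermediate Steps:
$B = 3$ ($B = -3 + 6 = 3$)
$h{\left(D,Y \right)} = \sqrt{Y}$
$P{\left(a,b \right)} = 3 + b$
$z{\left(k \right)} = 1$ ($z{\left(k \right)} = - \frac{\left(-1\right) \left(3 + 1\right)}{4} = - \frac{\left(-1\right) 4}{4} = \left(- \frac{1}{4}\right) \left(-4\right) = 1$)
$z{\left(o{\left(4,5 \right)} \right)} \left(-1315 - 1273\right) = 1 \left(-1315 - 1273\right) = 1 \left(-2588\right) = -2588$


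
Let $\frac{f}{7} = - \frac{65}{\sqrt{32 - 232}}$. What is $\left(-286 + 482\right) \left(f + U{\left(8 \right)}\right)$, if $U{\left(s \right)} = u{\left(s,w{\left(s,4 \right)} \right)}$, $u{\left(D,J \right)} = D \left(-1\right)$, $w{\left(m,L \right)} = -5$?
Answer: $-1568 + 4459 i \sqrt{2} \approx -1568.0 + 6306.0 i$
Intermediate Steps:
$u{\left(D,J \right)} = - D$
$U{\left(s \right)} = - s$
$f = \frac{91 i \sqrt{2}}{4}$ ($f = 7 \left(- \frac{65}{\sqrt{32 - 232}}\right) = 7 \left(- \frac{65}{\sqrt{-200}}\right) = 7 \left(- \frac{65}{10 i \sqrt{2}}\right) = 7 \left(- 65 \left(- \frac{i \sqrt{2}}{20}\right)\right) = 7 \frac{13 i \sqrt{2}}{4} = \frac{91 i \sqrt{2}}{4} \approx 32.173 i$)
$\left(-286 + 482\right) \left(f + U{\left(8 \right)}\right) = \left(-286 + 482\right) \left(\frac{91 i \sqrt{2}}{4} - 8\right) = 196 \left(\frac{91 i \sqrt{2}}{4} - 8\right) = 196 \left(-8 + \frac{91 i \sqrt{2}}{4}\right) = -1568 + 4459 i \sqrt{2}$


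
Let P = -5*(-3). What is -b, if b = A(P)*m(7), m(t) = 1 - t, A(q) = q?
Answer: 90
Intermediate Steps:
P = 15
b = -90 (b = 15*(1 - 1*7) = 15*(1 - 7) = 15*(-6) = -90)
-b = -1*(-90) = 90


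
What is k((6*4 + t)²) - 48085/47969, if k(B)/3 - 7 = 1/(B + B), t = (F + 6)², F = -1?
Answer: 4606529635/230347138 ≈ 19.998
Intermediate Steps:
t = 25 (t = (-1 + 6)² = 5² = 25)
k(B) = 21 + 3/(2*B) (k(B) = 21 + 3/(B + B) = 21 + 3/((2*B)) = 21 + 3*(1/(2*B)) = 21 + 3/(2*B))
k((6*4 + t)²) - 48085/47969 = (21 + 3/(2*((6*4 + 25)²))) - 48085/47969 = (21 + 3/(2*((24 + 25)²))) - 48085/47969 = (21 + 3/(2*(49²))) - 1*48085/47969 = (21 + (3/2)/2401) - 48085/47969 = (21 + (3/2)*(1/2401)) - 48085/47969 = (21 + 3/4802) - 48085/47969 = 100845/4802 - 48085/47969 = 4606529635/230347138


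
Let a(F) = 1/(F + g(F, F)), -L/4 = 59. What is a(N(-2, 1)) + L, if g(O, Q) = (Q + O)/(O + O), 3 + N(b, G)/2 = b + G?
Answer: -1653/7 ≈ -236.14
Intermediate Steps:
L = -236 (L = -4*59 = -236)
N(b, G) = -6 + 2*G + 2*b (N(b, G) = -6 + 2*(b + G) = -6 + 2*(G + b) = -6 + (2*G + 2*b) = -6 + 2*G + 2*b)
g(O, Q) = (O + Q)/(2*O) (g(O, Q) = (O + Q)/((2*O)) = (O + Q)*(1/(2*O)) = (O + Q)/(2*O))
a(F) = 1/(1 + F) (a(F) = 1/(F + (F + F)/(2*F)) = 1/(F + (2*F)/(2*F)) = 1/(F + 1) = 1/(1 + F))
a(N(-2, 1)) + L = 1/(1 + (-6 + 2*1 + 2*(-2))) - 236 = 1/(1 + (-6 + 2 - 4)) - 236 = 1/(1 - 8) - 236 = 1/(-7) - 236 = -⅐ - 236 = -1653/7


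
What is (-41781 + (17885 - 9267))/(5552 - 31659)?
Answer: 33163/26107 ≈ 1.2703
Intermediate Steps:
(-41781 + (17885 - 9267))/(5552 - 31659) = (-41781 + 8618)/(-26107) = -33163*(-1/26107) = 33163/26107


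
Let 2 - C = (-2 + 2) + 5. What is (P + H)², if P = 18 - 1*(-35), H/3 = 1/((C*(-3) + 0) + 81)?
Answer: 2531281/900 ≈ 2812.5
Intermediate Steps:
C = -3 (C = 2 - ((-2 + 2) + 5) = 2 - (0 + 5) = 2 - 1*5 = 2 - 5 = -3)
H = 1/30 (H = 3/((-3*(-3) + 0) + 81) = 3/((9 + 0) + 81) = 3/(9 + 81) = 3/90 = 3*(1/90) = 1/30 ≈ 0.033333)
P = 53 (P = 18 + 35 = 53)
(P + H)² = (53 + 1/30)² = (1591/30)² = 2531281/900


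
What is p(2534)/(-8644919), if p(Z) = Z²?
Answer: -6421156/8644919 ≈ -0.74277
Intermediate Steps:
p(2534)/(-8644919) = 2534²/(-8644919) = 6421156*(-1/8644919) = -6421156/8644919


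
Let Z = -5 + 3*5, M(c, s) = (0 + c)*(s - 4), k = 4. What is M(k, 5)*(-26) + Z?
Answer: -94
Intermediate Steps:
M(c, s) = c*(-4 + s)
Z = 10 (Z = -5 + 15 = 10)
M(k, 5)*(-26) + Z = (4*(-4 + 5))*(-26) + 10 = (4*1)*(-26) + 10 = 4*(-26) + 10 = -104 + 10 = -94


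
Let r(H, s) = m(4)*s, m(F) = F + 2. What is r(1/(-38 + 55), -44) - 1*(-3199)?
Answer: 2935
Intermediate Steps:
m(F) = 2 + F
r(H, s) = 6*s (r(H, s) = (2 + 4)*s = 6*s)
r(1/(-38 + 55), -44) - 1*(-3199) = 6*(-44) - 1*(-3199) = -264 + 3199 = 2935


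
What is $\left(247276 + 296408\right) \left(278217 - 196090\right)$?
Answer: $44651135868$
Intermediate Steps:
$\left(247276 + 296408\right) \left(278217 - 196090\right) = 543684 \left(278217 - 196090\right) = 543684 \cdot 82127 = 44651135868$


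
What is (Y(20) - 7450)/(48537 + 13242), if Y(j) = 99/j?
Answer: -148901/1235580 ≈ -0.12051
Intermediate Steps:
(Y(20) - 7450)/(48537 + 13242) = (99/20 - 7450)/(48537 + 13242) = (99*(1/20) - 7450)/61779 = (99/20 - 7450)*(1/61779) = -148901/20*1/61779 = -148901/1235580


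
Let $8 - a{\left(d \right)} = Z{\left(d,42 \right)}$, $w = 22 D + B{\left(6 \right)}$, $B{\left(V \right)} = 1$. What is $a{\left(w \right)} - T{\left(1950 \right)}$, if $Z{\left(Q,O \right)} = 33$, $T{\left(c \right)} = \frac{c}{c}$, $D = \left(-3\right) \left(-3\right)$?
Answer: $-26$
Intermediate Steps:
$D = 9$
$T{\left(c \right)} = 1$
$w = 199$ ($w = 22 \cdot 9 + 1 = 198 + 1 = 199$)
$a{\left(d \right)} = -25$ ($a{\left(d \right)} = 8 - 33 = -25$)
$a{\left(w \right)} - T{\left(1950 \right)} = -25 - 1 = -26$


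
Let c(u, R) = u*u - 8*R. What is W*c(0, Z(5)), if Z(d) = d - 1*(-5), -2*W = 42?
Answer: 1680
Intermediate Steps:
W = -21 (W = -½*42 = -21)
Z(d) = 5 + d (Z(d) = d + 5 = 5 + d)
c(u, R) = u² - 8*R
W*c(0, Z(5)) = -21*(0² - 8*(5 + 5)) = -21*(0 - 8*10) = -21*(0 - 80) = -21*(-80) = 1680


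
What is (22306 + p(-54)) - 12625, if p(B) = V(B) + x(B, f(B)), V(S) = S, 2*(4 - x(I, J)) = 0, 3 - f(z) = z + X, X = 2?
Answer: 9631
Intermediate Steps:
f(z) = 1 - z (f(z) = 3 - (z + 2) = 3 - (2 + z) = 3 + (-2 - z) = 1 - z)
x(I, J) = 4 (x(I, J) = 4 - ½*0 = 4 + 0 = 4)
p(B) = 4 + B (p(B) = B + 4 = 4 + B)
(22306 + p(-54)) - 12625 = (22306 + (4 - 54)) - 12625 = (22306 - 50) - 12625 = 22256 - 12625 = 9631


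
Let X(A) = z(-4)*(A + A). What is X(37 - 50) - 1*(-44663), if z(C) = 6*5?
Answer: 43883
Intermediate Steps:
z(C) = 30
X(A) = 60*A (X(A) = 30*(A + A) = 30*(2*A) = 60*A)
X(37 - 50) - 1*(-44663) = 60*(37 - 50) - 1*(-44663) = 60*(-13) + 44663 = -780 + 44663 = 43883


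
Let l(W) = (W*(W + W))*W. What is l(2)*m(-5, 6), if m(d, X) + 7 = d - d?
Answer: -112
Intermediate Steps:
m(d, X) = -7 (m(d, X) = -7 + (d - d) = -7 + 0 = -7)
l(W) = 2*W³ (l(W) = (W*(2*W))*W = (2*W²)*W = 2*W³)
l(2)*m(-5, 6) = (2*2³)*(-7) = (2*8)*(-7) = 16*(-7) = -112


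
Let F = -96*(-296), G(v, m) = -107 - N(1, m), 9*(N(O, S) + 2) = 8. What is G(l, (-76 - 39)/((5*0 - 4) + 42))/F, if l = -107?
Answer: -953/255744 ≈ -0.0037264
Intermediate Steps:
N(O, S) = -10/9 (N(O, S) = -2 + (⅑)*8 = -2 + 8/9 = -10/9)
G(v, m) = -953/9 (G(v, m) = -107 - 1*(-10/9) = -107 + 10/9 = -953/9)
F = 28416
G(l, (-76 - 39)/((5*0 - 4) + 42))/F = -953/9/28416 = -953/9*1/28416 = -953/255744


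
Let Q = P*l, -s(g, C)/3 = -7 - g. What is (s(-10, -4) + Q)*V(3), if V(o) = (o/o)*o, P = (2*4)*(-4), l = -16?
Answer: 1509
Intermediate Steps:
s(g, C) = 21 + 3*g (s(g, C) = -3*(-7 - g) = 21 + 3*g)
P = -32 (P = 8*(-4) = -32)
Q = 512 (Q = -32*(-16) = 512)
V(o) = o (V(o) = 1*o = o)
(s(-10, -4) + Q)*V(3) = ((21 + 3*(-10)) + 512)*3 = ((21 - 30) + 512)*3 = (-9 + 512)*3 = 503*3 = 1509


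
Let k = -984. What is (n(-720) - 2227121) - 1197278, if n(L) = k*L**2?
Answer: -513529999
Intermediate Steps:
n(L) = -984*L**2
(n(-720) - 2227121) - 1197278 = (-984*(-720)**2 - 2227121) - 1197278 = (-984*518400 - 2227121) - 1197278 = (-510105600 - 2227121) - 1197278 = -512332721 - 1197278 = -513529999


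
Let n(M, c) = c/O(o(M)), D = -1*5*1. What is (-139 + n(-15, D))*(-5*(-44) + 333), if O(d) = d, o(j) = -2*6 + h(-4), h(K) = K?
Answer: -1227107/16 ≈ -76694.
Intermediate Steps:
o(j) = -16 (o(j) = -2*6 - 4 = -12 - 4 = -16)
D = -5 (D = -5*1 = -5)
n(M, c) = -c/16 (n(M, c) = c/(-16) = c*(-1/16) = -c/16)
(-139 + n(-15, D))*(-5*(-44) + 333) = (-139 - 1/16*(-5))*(-5*(-44) + 333) = (-139 + 5/16)*(220 + 333) = -2219/16*553 = -1227107/16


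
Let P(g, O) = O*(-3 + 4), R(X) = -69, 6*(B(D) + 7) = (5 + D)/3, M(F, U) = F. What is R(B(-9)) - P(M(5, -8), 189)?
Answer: -258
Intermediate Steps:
B(D) = -121/18 + D/18 (B(D) = -7 + ((5 + D)/3)/6 = -7 + ((5 + D)*(1/3))/6 = -7 + (5/3 + D/3)/6 = -7 + (5/18 + D/18) = -121/18 + D/18)
P(g, O) = O (P(g, O) = O*1 = O)
R(B(-9)) - P(M(5, -8), 189) = -69 - 1*189 = -69 - 189 = -258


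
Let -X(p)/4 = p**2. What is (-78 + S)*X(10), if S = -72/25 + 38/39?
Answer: 1246528/39 ≈ 31962.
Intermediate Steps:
X(p) = -4*p**2
S = -1858/975 (S = -72*1/25 + 38*(1/39) = -72/25 + 38/39 = -1858/975 ≈ -1.9056)
(-78 + S)*X(10) = (-78 - 1858/975)*(-4*10**2) = -(-311632)*100/975 = -77908/975*(-400) = 1246528/39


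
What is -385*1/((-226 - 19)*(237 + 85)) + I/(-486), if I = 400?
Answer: -448127/547722 ≈ -0.81816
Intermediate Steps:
-385*1/((-226 - 19)*(237 + 85)) + I/(-486) = -385*1/((-226 - 19)*(237 + 85)) + 400/(-486) = -385/(322*(-245)) + 400*(-1/486) = -385/(-78890) - 200/243 = -385*(-1/78890) - 200/243 = 11/2254 - 200/243 = -448127/547722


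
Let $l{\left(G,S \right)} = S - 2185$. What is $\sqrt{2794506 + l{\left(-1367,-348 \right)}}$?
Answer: $\sqrt{2791973} \approx 1670.9$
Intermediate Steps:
$l{\left(G,S \right)} = -2185 + S$
$\sqrt{2794506 + l{\left(-1367,-348 \right)}} = \sqrt{2794506 - 2533} = \sqrt{2791973}$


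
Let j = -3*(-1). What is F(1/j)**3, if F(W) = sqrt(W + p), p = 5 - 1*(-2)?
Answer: 22*sqrt(66)/9 ≈ 19.859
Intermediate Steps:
j = 3
p = 7 (p = 5 + 2 = 7)
F(W) = sqrt(7 + W) (F(W) = sqrt(W + 7) = sqrt(7 + W))
F(1/j)**3 = (sqrt(7 + 1/3))**3 = (sqrt(22/3))**3 = (sqrt(66)/3)**3 = 22*sqrt(66)/9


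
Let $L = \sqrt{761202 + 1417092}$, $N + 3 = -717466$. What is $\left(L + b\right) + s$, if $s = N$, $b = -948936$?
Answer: $-1666405 + \sqrt{2178294} \approx -1.6649 \cdot 10^{6}$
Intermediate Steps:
$N = -717469$ ($N = -3 - 717466 = -717469$)
$s = -717469$
$L = \sqrt{2178294} \approx 1475.9$
$\left(L + b\right) + s = \left(\sqrt{2178294} - 948936\right) - 717469 = \left(-948936 + \sqrt{2178294}\right) - 717469 = -1666405 + \sqrt{2178294}$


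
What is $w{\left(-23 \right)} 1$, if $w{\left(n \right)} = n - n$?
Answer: $0$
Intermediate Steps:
$w{\left(n \right)} = 0$
$w{\left(-23 \right)} 1 = 0 \cdot 1 = 0$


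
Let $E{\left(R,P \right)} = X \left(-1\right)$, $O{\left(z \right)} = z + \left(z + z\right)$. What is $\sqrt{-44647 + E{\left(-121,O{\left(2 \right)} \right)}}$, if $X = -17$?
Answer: $i \sqrt{44630} \approx 211.26 i$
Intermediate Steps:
$O{\left(z \right)} = 3 z$ ($O{\left(z \right)} = z + 2 z = 3 z$)
$E{\left(R,P \right)} = 17$ ($E{\left(R,P \right)} = \left(-17\right) \left(-1\right) = 17$)
$\sqrt{-44647 + E{\left(-121,O{\left(2 \right)} \right)}} = \sqrt{-44647 + 17} = \sqrt{-44630} = i \sqrt{44630}$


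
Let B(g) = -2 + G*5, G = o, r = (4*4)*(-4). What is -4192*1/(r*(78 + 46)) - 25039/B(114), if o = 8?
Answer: -3102347/4712 ≈ -658.39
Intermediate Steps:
r = -64 (r = 16*(-4) = -64)
G = 8
B(g) = 38 (B(g) = -2 + 8*5 = -2 + 40 = 38)
-4192*1/(r*(78 + 46)) - 25039/B(114) = -4192*(-1/(64*(78 + 46))) - 25039/38 = -4192/(124*(-64)) - 25039*1/38 = -4192/(-7936) - 25039/38 = -4192*(-1/7936) - 25039/38 = 131/248 - 25039/38 = -3102347/4712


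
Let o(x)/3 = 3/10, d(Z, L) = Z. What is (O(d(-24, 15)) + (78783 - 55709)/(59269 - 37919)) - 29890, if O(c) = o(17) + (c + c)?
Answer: -639134011/21350 ≈ -29936.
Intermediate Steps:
o(x) = 9/10 (o(x) = 3*(3/10) = 9/10)
O(c) = 9/10 + 2*c (O(c) = 9/10 + (c + c) = 9/10 + 2*c)
(O(d(-24, 15)) + (78783 - 55709)/(59269 - 37919)) - 29890 = ((9/10 + 2*(-24)) + (78783 - 55709)/(59269 - 37919)) - 29890 = ((9/10 - 48) + 23074/21350) - 29890 = (-471/10 + 23074*(1/21350)) - 29890 = (-471/10 + 11537/10675) - 29890 = -982511/21350 - 29890 = -639134011/21350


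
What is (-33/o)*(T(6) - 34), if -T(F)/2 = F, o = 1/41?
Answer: 62238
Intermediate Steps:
o = 1/41 ≈ 0.024390
T(F) = -2*F
(-33/o)*(T(6) - 34) = (-33/1/41)*(-2*6 - 34) = (-33*41)*(-12 - 34) = -1353*(-46) = 62238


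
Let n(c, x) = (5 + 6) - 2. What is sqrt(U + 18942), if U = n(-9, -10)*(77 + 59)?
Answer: sqrt(20166) ≈ 142.01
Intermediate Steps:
n(c, x) = 9 (n(c, x) = 11 - 2 = 9)
U = 1224 (U = 9*(77 + 59) = 9*136 = 1224)
sqrt(U + 18942) = sqrt(1224 + 18942) = sqrt(20166)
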